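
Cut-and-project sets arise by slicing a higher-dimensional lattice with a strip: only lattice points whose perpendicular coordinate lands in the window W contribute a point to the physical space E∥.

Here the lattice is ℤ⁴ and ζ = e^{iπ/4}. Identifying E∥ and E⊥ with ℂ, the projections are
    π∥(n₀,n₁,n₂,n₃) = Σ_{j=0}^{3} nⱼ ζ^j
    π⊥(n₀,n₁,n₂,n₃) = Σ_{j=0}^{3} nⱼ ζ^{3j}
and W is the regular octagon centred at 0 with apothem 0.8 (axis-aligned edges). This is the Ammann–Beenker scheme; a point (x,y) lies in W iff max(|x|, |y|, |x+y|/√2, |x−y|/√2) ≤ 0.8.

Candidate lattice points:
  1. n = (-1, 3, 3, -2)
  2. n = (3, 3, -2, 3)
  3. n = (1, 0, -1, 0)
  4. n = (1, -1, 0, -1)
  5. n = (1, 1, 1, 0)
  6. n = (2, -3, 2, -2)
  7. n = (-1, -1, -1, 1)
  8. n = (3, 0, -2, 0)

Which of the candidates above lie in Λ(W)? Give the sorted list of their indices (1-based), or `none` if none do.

Internal map: ζ^{3j} for j=0..3 gives (1,0), (−√2/2,√2/2), (0,−1), (√2/2,√2/2).
#1 (-1, 3, 3, -2): internal (-4.5355, -2.2929); octagon support 4.8284 vs apothem 0.8 → ∉ W
#2 (3, 3, -2, 3): internal (3.0000, 6.2426); octagon support 6.5355 vs apothem 0.8 → ∉ W
#3 (1, 0, -1, 0): internal (1.0000, 1.0000); octagon support 1.4142 vs apothem 0.8 → ∉ W
#4 (1, -1, 0, -1): internal (1.0000, -1.4142); octagon support 1.7071 vs apothem 0.8 → ∉ W
#5 (1, 1, 1, 0): internal (0.2929, -0.2929); octagon support 0.4142 vs apothem 0.8 → ∈ W
#6 (2, -3, 2, -2): internal (2.7071, -5.5355); octagon support 5.8284 vs apothem 0.8 → ∉ W
#7 (-1, -1, -1, 1): internal (0.4142, 1.0000); octagon support 1.0000 vs apothem 0.8 → ∉ W
#8 (3, 0, -2, 0): internal (3.0000, 2.0000); octagon support 3.5355 vs apothem 0.8 → ∉ W

5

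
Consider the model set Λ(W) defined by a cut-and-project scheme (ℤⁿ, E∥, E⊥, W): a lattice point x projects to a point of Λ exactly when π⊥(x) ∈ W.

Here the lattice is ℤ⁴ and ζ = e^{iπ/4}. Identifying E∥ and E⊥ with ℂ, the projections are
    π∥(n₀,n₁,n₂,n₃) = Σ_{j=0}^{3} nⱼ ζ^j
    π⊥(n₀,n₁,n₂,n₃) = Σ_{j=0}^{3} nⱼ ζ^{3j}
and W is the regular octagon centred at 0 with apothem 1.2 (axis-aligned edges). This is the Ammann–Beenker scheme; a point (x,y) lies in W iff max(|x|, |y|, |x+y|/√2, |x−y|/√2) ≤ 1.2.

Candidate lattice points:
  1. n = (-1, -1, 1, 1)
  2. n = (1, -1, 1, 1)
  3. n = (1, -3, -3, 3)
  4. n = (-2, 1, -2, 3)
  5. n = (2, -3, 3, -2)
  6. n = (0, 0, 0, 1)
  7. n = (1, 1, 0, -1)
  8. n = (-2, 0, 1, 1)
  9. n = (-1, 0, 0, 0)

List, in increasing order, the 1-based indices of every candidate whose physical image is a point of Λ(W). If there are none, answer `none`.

1, 6, 7, 9

π⊥(n) = n₀ + n₁ζ³ + n₂ζ⁶ + n₃ζ⁹ where ζ = e^{iπ/4}.
#1 (-1, -1, 1, 1): internal (0.4142, -1.0000); octagon support 1.0000 vs apothem 1.2 → ∈ W
#2 (1, -1, 1, 1): internal (2.4142, -1.0000); octagon support 2.4142 vs apothem 1.2 → ∉ W
#3 (1, -3, -3, 3): internal (5.2426, 3.0000); octagon support 5.8284 vs apothem 1.2 → ∉ W
#4 (-2, 1, -2, 3): internal (-0.5858, 4.8284); octagon support 4.8284 vs apothem 1.2 → ∉ W
#5 (2, -3, 3, -2): internal (2.7071, -6.5355); octagon support 6.5355 vs apothem 1.2 → ∉ W
#6 (0, 0, 0, 1): internal (0.7071, 0.7071); octagon support 1.0000 vs apothem 1.2 → ∈ W
#7 (1, 1, 0, -1): internal (-0.4142, 0.0000); octagon support 0.4142 vs apothem 1.2 → ∈ W
#8 (-2, 0, 1, 1): internal (-1.2929, -0.2929); octagon support 1.2929 vs apothem 1.2 → ∉ W
#9 (-1, 0, 0, 0): internal (-1.0000, 0.0000); octagon support 1.0000 vs apothem 1.2 → ∈ W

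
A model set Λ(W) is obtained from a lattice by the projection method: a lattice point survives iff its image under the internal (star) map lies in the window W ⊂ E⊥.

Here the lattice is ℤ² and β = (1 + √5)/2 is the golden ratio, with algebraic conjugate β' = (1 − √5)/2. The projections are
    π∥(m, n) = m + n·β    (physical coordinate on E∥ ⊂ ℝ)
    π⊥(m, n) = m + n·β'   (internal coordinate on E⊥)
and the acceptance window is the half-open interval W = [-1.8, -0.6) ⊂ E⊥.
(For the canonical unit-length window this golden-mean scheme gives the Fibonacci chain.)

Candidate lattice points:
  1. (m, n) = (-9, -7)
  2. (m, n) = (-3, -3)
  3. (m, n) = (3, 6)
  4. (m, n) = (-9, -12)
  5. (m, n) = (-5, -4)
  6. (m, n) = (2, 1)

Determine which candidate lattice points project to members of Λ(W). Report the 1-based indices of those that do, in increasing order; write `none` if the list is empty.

2, 3, 4

Numerically β ≈ 1.61803 and β' = −1/β ≈ -0.61803.
[1] lift (-9,-7): star map gives -4.67376; window check -1.8 ≤ -4.67376 < -0.6 is false → out
[2] lift (-3,-3): star map gives -1.14590; window check -1.8 ≤ -1.14590 < -0.6 is true → IN Λ
[3] lift (3,6): star map gives -0.70820; window check -1.8 ≤ -0.70820 < -0.6 is true → IN Λ
[4] lift (-9,-12): star map gives -1.58359; window check -1.8 ≤ -1.58359 < -0.6 is true → IN Λ
[5] lift (-5,-4): star map gives -2.52786; window check -1.8 ≤ -2.52786 < -0.6 is false → out
[6] lift (2,1): star map gives 1.38197; window check -1.8 ≤ 1.38197 < -0.6 is false → out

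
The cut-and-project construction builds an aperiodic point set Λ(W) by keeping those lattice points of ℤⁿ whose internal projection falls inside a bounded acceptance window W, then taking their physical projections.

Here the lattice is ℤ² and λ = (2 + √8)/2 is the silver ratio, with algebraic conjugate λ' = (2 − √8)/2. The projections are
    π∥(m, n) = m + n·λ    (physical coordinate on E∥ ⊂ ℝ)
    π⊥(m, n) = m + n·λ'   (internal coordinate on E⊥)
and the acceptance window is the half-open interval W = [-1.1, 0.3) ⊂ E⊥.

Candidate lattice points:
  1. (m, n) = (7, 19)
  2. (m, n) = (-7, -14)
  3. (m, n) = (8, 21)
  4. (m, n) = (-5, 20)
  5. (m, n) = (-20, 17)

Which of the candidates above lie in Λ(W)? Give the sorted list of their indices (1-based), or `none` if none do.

1, 3

Compute λ' = (2−√8)/2 = -0.414214, so π⊥(m,n) = m -0.414214·n.
candidate 1: (m,n)=(7,19) → π∥ = 7+19·λ ≈ 52.870058, π⊥ = 7+19·λ' ≈ -0.870058 ∈ [-1.1, 0.3) ⇒ IN Λ
candidate 2: (m,n)=(-7,-14) → π∥ = -7-14·λ ≈ -40.798990, π⊥ = -7-14·λ' ≈ -1.201010 ∉ [-1.1, 0.3) ⇒ out
candidate 3: (m,n)=(8,21) → π∥ = 8+21·λ ≈ 58.698485, π⊥ = 8+21·λ' ≈ -0.698485 ∈ [-1.1, 0.3) ⇒ IN Λ
candidate 4: (m,n)=(-5,20) → π∥ = -5+20·λ ≈ 43.284271, π⊥ = -5+20·λ' ≈ -13.284271 ∉ [-1.1, 0.3) ⇒ out
candidate 5: (m,n)=(-20,17) → π∥ = -20+17·λ ≈ 21.041631, π⊥ = -20+17·λ' ≈ -27.041631 ∉ [-1.1, 0.3) ⇒ out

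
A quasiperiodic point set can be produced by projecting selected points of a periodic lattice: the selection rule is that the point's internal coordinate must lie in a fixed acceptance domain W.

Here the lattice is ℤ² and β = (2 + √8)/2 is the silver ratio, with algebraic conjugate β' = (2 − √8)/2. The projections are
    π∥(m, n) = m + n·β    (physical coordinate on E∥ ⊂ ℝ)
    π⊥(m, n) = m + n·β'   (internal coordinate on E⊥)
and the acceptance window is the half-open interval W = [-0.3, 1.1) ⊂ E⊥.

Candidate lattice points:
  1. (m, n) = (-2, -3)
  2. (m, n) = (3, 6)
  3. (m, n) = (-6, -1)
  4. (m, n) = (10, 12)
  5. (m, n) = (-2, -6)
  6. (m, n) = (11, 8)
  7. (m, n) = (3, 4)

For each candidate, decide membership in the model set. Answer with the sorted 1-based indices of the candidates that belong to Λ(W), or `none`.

2, 5

Compute β' = (2−√8)/2 = -0.414214, so π⊥(m,n) = m -0.414214·n.
#1 (-2,-3): internal coord -2 + (-3)·β' = -0.757359; -0.757359 ∉ [-0.3, 1.1) → out
#2 (3,6): internal coord 3 + (6)·β' = +0.514719; +0.514719 ∈ [-0.3, 1.1) → IN Λ
#3 (-6,-1): internal coord -6 + (-1)·β' = -5.585786; -5.585786 ∉ [-0.3, 1.1) → out
#4 (10,12): internal coord 10 + (12)·β' = +5.029437; +5.029437 ∉ [-0.3, 1.1) → out
#5 (-2,-6): internal coord -2 + (-6)·β' = +0.485281; +0.485281 ∈ [-0.3, 1.1) → IN Λ
#6 (11,8): internal coord 11 + (8)·β' = +7.686292; +7.686292 ∉ [-0.3, 1.1) → out
#7 (3,4): internal coord 3 + (4)·β' = +1.343146; +1.343146 ∉ [-0.3, 1.1) → out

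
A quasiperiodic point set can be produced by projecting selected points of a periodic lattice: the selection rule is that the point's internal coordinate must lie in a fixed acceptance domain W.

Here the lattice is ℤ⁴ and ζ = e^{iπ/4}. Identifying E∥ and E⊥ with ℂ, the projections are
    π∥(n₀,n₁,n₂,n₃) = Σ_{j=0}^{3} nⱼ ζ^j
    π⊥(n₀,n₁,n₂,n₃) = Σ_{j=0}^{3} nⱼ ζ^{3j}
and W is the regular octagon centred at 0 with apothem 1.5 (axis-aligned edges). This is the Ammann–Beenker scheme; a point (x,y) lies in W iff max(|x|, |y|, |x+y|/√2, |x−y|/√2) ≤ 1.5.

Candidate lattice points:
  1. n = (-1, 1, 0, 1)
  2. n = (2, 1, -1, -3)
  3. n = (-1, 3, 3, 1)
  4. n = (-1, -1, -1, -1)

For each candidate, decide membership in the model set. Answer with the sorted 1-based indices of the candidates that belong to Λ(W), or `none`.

With ζ = e^{iπ/4} the internal vectors are ζ^0,ζ^3,ζ^6,ζ^9.
#1 (-1, 1, 0, 1): internal (-1.0000, 1.4142); octagon support 1.7071 vs apothem 1.5 → ∉ W
#2 (2, 1, -1, -3): internal (-0.8284, -0.4142); octagon support 0.8787 vs apothem 1.5 → ∈ W
#3 (-1, 3, 3, 1): internal (-2.4142, -0.1716); octagon support 2.4142 vs apothem 1.5 → ∉ W
#4 (-1, -1, -1, -1): internal (-1.0000, -0.4142); octagon support 1.0000 vs apothem 1.5 → ∈ W

2, 4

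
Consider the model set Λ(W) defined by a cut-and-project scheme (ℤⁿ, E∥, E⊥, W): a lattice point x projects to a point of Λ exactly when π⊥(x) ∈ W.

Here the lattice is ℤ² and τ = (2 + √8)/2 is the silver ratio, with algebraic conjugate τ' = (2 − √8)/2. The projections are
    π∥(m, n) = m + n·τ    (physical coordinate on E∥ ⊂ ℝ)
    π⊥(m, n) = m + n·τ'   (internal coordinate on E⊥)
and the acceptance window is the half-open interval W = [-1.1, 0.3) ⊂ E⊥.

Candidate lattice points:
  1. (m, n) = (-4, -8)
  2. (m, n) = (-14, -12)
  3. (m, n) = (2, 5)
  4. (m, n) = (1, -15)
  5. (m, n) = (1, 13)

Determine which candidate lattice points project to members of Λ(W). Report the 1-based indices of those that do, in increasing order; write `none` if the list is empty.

τ' = (2−√8)/2 ≈ -0.41421.
[1] lift (-4,-8): star map gives -0.68629; window check -1.1 ≤ -0.68629 < 0.3 is true → IN Λ
[2] lift (-14,-12): star map gives -9.02944; window check -1.1 ≤ -9.02944 < 0.3 is false → out
[3] lift (2,5): star map gives -0.07107; window check -1.1 ≤ -0.07107 < 0.3 is true → IN Λ
[4] lift (1,-15): star map gives 7.21320; window check -1.1 ≤ 7.21320 < 0.3 is false → out
[5] lift (1,13): star map gives -4.38478; window check -1.1 ≤ -4.38478 < 0.3 is false → out

1, 3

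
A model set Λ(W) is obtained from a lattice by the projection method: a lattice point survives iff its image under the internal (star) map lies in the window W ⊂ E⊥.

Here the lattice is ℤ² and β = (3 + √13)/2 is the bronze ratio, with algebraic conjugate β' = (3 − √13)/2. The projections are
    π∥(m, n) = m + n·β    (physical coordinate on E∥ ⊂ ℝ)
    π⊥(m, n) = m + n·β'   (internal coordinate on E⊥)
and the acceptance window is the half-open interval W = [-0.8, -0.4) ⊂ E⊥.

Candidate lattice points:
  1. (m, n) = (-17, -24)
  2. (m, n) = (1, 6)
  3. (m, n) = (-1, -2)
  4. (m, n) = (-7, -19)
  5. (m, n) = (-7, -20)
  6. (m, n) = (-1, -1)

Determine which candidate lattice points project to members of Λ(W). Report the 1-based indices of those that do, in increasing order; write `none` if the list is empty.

6

Compute β' = (3−√13)/2 = -0.302776, so π⊥(m,n) = m -0.302776·n.
#1 (-17,-24): internal coord -17 + (-24)·β' = -9.733385; -9.733385 ∉ [-0.8, -0.4) → out
#2 (1,6): internal coord 1 + (6)·β' = -0.816654; -0.816654 ∉ [-0.8, -0.4) → out
#3 (-1,-2): internal coord -1 + (-2)·β' = -0.394449; -0.394449 ∉ [-0.8, -0.4) → out
#4 (-7,-19): internal coord -7 + (-19)·β' = -1.247263; -1.247263 ∉ [-0.8, -0.4) → out
#5 (-7,-20): internal coord -7 + (-20)·β' = -0.944487; -0.944487 ∉ [-0.8, -0.4) → out
#6 (-1,-1): internal coord -1 + (-1)·β' = -0.697224; -0.697224 ∈ [-0.8, -0.4) → IN Λ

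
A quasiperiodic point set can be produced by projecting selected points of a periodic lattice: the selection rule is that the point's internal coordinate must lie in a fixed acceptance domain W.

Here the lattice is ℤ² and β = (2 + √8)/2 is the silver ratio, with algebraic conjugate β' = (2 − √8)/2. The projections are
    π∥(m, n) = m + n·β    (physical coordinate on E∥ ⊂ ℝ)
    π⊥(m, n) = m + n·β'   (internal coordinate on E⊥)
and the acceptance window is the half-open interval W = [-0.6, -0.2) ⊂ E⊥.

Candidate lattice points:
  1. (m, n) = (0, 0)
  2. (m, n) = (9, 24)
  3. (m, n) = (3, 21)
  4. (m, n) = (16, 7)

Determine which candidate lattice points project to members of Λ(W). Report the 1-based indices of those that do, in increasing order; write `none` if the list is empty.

none

Compute β' = (2−√8)/2 = -0.4142, so π⊥(m,n) = m -0.4142·n.
candidate 1: (m,n)=(0,0) → π∥ = 0+0·β ≈ 0.0000, π⊥ = 0+0·β' ≈ 0.0000 ∉ [-0.6, -0.2) ⇒ out
candidate 2: (m,n)=(9,24) → π∥ = 9+24·β ≈ 66.9411, π⊥ = 9+24·β' ≈ -0.9411 ∉ [-0.6, -0.2) ⇒ out
candidate 3: (m,n)=(3,21) → π∥ = 3+21·β ≈ 53.6985, π⊥ = 3+21·β' ≈ -5.6985 ∉ [-0.6, -0.2) ⇒ out
candidate 4: (m,n)=(16,7) → π∥ = 16+7·β ≈ 32.8995, π⊥ = 16+7·β' ≈ 13.1005 ∉ [-0.6, -0.2) ⇒ out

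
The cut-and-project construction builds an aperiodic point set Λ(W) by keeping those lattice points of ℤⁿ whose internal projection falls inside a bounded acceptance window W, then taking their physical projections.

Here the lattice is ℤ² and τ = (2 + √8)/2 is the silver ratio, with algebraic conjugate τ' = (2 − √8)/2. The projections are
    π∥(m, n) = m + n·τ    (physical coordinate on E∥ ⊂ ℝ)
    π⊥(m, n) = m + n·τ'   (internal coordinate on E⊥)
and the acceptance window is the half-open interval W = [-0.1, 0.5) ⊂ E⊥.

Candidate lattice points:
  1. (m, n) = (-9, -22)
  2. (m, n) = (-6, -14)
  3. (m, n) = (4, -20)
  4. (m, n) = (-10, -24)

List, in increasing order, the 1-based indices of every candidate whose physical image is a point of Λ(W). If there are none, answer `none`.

1, 4

Numerically τ ≈ 2.41421 and τ' = −1/τ ≈ -0.41421.
#1 (-9,-22): internal coord -9 + (-22)·τ' = +0.11270; +0.11270 ∈ [-0.1, 0.5) → IN Λ
#2 (-6,-14): internal coord -6 + (-14)·τ' = -0.20101; -0.20101 ∉ [-0.1, 0.5) → out
#3 (4,-20): internal coord 4 + (-20)·τ' = +12.28427; +12.28427 ∉ [-0.1, 0.5) → out
#4 (-10,-24): internal coord -10 + (-24)·τ' = -0.05887; -0.05887 ∈ [-0.1, 0.5) → IN Λ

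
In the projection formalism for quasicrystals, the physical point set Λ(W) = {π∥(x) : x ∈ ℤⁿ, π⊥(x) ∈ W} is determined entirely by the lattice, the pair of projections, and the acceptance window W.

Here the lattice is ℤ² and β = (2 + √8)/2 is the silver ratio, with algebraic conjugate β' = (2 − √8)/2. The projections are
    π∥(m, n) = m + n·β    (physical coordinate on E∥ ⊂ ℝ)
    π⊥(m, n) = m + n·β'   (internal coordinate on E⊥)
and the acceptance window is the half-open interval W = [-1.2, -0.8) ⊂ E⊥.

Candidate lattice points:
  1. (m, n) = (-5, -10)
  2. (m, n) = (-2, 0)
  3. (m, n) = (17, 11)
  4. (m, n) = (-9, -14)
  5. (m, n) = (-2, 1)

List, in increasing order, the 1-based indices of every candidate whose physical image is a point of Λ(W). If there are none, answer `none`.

Numerically β ≈ 2.41421 and β' = −1/β ≈ -0.41421.
#1 (-5,-10): internal coord -5 + (-10)·β' = -0.85786; -0.85786 ∈ [-1.2, -0.8) → IN Λ
#2 (-2,0): internal coord -2 + (0)·β' = -2.00000; -2.00000 ∉ [-1.2, -0.8) → out
#3 (17,11): internal coord 17 + (11)·β' = +12.44365; +12.44365 ∉ [-1.2, -0.8) → out
#4 (-9,-14): internal coord -9 + (-14)·β' = -3.20101; -3.20101 ∉ [-1.2, -0.8) → out
#5 (-2,1): internal coord -2 + (1)·β' = -2.41421; -2.41421 ∉ [-1.2, -0.8) → out

1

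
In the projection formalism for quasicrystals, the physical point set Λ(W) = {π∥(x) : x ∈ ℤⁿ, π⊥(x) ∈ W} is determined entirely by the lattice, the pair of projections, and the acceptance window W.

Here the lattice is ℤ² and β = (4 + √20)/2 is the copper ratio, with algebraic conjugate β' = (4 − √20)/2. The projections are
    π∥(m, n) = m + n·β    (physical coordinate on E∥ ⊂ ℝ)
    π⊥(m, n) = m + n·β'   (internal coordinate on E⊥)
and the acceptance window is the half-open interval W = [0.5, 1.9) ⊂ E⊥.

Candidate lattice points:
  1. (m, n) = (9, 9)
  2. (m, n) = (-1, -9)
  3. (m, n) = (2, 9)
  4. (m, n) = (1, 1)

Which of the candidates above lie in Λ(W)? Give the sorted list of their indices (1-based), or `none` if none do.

2, 4

Compute β' = (4−√20)/2 = -0.2361, so π⊥(m,n) = m -0.2361·n.
[1] lift (9,9): star map gives 6.8754; window check 0.5 ≤ 6.8754 < 1.9 is false → out
[2] lift (-1,-9): star map gives 1.1246; window check 0.5 ≤ 1.1246 < 1.9 is true → IN Λ
[3] lift (2,9): star map gives -0.1246; window check 0.5 ≤ -0.1246 < 1.9 is false → out
[4] lift (1,1): star map gives 0.7639; window check 0.5 ≤ 0.7639 < 1.9 is true → IN Λ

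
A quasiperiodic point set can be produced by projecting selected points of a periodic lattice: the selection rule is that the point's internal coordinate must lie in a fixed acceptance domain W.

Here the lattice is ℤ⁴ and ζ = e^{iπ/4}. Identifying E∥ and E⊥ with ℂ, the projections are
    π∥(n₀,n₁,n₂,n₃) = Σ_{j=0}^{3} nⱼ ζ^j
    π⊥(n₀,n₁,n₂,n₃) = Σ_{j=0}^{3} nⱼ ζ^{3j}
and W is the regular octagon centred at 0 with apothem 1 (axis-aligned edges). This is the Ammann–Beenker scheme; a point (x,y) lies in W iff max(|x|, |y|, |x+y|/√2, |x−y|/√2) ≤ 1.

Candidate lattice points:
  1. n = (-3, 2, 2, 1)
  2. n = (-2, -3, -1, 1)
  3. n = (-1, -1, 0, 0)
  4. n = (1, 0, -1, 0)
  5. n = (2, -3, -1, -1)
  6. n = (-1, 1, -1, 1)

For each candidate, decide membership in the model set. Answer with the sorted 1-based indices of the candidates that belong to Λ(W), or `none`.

With ζ = e^{iπ/4} the internal vectors are ζ^0,ζ^3,ζ^6,ζ^9.
candidate 1: n = (-3, 2, 2, 1) → π⊥ ≈ (-3.70711, +0.12132); max(|x|,|y|,|x±y|/√2) = 3.70711 > 1 ⇒ ∉ W
candidate 2: n = (-2, -3, -1, 1) → π⊥ ≈ (+0.82843, -0.41421); max(|x|,|y|,|x±y|/√2) = 0.87868 ≤ 1 ⇒ ∈ W
candidate 3: n = (-1, -1, 0, 0) → π⊥ ≈ (-0.29289, -0.70711); max(|x|,|y|,|x±y|/√2) = 0.70711 ≤ 1 ⇒ ∈ W
candidate 4: n = (1, 0, -1, 0) → π⊥ ≈ (+1.00000, +1.00000); max(|x|,|y|,|x±y|/√2) = 1.41421 > 1 ⇒ ∉ W
candidate 5: n = (2, -3, -1, -1) → π⊥ ≈ (+3.41421, -1.82843); max(|x|,|y|,|x±y|/√2) = 3.70711 > 1 ⇒ ∉ W
candidate 6: n = (-1, 1, -1, 1) → π⊥ ≈ (-1.00000, +2.41421); max(|x|,|y|,|x±y|/√2) = 2.41421 > 1 ⇒ ∉ W

2, 3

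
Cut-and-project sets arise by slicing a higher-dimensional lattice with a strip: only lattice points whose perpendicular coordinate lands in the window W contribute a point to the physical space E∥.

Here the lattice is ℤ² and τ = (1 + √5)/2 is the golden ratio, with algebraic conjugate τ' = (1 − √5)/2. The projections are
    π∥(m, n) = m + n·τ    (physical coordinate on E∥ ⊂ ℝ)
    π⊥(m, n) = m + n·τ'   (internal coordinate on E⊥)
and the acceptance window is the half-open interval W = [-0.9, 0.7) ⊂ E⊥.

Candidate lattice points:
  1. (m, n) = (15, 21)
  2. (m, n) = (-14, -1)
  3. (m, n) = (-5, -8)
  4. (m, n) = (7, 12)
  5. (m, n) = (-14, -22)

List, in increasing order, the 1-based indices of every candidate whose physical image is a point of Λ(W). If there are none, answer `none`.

Numerically τ ≈ 1.618034 and τ' = −1/τ ≈ -0.618034.
[1] lift (15,21): star map gives 2.021286; window check -0.9 ≤ 2.021286 < 0.7 is false → out
[2] lift (-14,-1): star map gives -13.381966; window check -0.9 ≤ -13.381966 < 0.7 is false → out
[3] lift (-5,-8): star map gives -0.055728; window check -0.9 ≤ -0.055728 < 0.7 is true → IN Λ
[4] lift (7,12): star map gives -0.416408; window check -0.9 ≤ -0.416408 < 0.7 is true → IN Λ
[5] lift (-14,-22): star map gives -0.403252; window check -0.9 ≤ -0.403252 < 0.7 is true → IN Λ

3, 4, 5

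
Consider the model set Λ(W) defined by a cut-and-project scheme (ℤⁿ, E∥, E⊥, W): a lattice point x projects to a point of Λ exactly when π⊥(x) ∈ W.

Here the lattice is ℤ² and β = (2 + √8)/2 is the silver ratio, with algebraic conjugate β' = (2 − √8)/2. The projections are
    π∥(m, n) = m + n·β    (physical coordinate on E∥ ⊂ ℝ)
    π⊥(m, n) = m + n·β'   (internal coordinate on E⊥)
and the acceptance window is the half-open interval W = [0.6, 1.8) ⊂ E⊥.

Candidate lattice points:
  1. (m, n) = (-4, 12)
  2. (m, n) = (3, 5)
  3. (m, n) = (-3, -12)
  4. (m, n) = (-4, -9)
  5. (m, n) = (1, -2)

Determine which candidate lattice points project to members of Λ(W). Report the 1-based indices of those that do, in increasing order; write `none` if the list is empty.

Numerically β ≈ 2.414214 and β' = −1/β ≈ -0.414214.
[1] lift (-4,12): star map gives -8.970563; window check 0.6 ≤ -8.970563 < 1.8 is false → out
[2] lift (3,5): star map gives 0.928932; window check 0.6 ≤ 0.928932 < 1.8 is true → IN Λ
[3] lift (-3,-12): star map gives 1.970563; window check 0.6 ≤ 1.970563 < 1.8 is false → out
[4] lift (-4,-9): star map gives -0.272078; window check 0.6 ≤ -0.272078 < 1.8 is false → out
[5] lift (1,-2): star map gives 1.828427; window check 0.6 ≤ 1.828427 < 1.8 is false → out

2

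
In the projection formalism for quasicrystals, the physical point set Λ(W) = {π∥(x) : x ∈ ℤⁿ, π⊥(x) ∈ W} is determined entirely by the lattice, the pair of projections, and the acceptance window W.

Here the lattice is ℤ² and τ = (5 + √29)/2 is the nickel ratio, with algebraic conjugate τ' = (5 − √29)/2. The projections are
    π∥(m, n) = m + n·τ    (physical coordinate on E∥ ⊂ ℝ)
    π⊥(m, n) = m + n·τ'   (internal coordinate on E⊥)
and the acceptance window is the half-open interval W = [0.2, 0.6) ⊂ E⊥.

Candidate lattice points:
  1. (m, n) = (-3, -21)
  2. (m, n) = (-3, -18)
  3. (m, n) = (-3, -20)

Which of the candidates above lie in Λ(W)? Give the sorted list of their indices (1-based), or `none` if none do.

τ' = (5−√29)/2 ≈ -0.1926.
candidate 1: (m,n)=(-3,-21) → π∥ = -3-21·τ ≈ -112.0442, π⊥ = -3-21·τ' ≈ 1.0442 ∉ [0.2, 0.6) ⇒ out
candidate 2: (m,n)=(-3,-18) → π∥ = -3-18·τ ≈ -96.4665, π⊥ = -3-18·τ' ≈ 0.4665 ∈ [0.2, 0.6) ⇒ IN Λ
candidate 3: (m,n)=(-3,-20) → π∥ = -3-20·τ ≈ -106.8516, π⊥ = -3-20·τ' ≈ 0.8516 ∉ [0.2, 0.6) ⇒ out

2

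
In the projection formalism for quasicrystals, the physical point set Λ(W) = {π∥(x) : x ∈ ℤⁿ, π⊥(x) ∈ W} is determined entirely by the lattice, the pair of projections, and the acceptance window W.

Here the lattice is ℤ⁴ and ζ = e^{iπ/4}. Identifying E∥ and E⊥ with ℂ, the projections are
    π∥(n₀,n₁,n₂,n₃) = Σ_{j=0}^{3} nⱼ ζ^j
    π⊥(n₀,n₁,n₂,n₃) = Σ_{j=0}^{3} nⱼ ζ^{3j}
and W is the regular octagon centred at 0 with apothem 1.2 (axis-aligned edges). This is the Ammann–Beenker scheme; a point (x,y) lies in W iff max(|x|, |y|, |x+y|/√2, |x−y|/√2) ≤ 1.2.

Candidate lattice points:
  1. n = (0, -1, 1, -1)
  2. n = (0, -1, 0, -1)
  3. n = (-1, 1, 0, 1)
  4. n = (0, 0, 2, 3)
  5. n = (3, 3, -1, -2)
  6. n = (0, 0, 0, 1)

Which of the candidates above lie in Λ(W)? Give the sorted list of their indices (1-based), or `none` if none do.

With ζ = e^{iπ/4} the internal vectors are ζ^0,ζ^3,ζ^6,ζ^9.
#1 (0, -1, 1, -1): internal (0.00000, -2.41421); octagon support 2.41421 vs apothem 1.2 → ∉ W
#2 (0, -1, 0, -1): internal (0.00000, -1.41421); octagon support 1.41421 vs apothem 1.2 → ∉ W
#3 (-1, 1, 0, 1): internal (-1.00000, 1.41421); octagon support 1.70711 vs apothem 1.2 → ∉ W
#4 (0, 0, 2, 3): internal (2.12132, 0.12132); octagon support 2.12132 vs apothem 1.2 → ∉ W
#5 (3, 3, -1, -2): internal (-0.53553, 1.70711); octagon support 1.70711 vs apothem 1.2 → ∉ W
#6 (0, 0, 0, 1): internal (0.70711, 0.70711); octagon support 1.00000 vs apothem 1.2 → ∈ W

6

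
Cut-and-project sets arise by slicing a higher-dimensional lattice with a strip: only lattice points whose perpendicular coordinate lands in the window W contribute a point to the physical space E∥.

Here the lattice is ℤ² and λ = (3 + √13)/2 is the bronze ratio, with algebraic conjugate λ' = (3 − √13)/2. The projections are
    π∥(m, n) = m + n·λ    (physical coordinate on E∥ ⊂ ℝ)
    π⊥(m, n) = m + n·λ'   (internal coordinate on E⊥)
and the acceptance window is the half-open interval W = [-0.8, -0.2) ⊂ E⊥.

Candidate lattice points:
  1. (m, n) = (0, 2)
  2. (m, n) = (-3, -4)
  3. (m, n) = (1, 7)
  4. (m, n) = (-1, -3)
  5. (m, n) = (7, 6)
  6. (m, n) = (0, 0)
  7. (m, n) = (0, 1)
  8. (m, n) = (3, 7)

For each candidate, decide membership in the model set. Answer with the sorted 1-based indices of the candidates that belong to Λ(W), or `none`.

1, 7

Numerically λ ≈ 3.302776 and λ' = −1/λ ≈ -0.302776.
candidate 1: (m,n)=(0,2) → π∥ = 0+2·λ ≈ 6.605551, π⊥ = 0+2·λ' ≈ -0.605551 ∈ [-0.8, -0.2) ⇒ IN Λ
candidate 2: (m,n)=(-3,-4) → π∥ = -3-4·λ ≈ -16.211103, π⊥ = -3-4·λ' ≈ -1.788897 ∉ [-0.8, -0.2) ⇒ out
candidate 3: (m,n)=(1,7) → π∥ = 1+7·λ ≈ 24.119429, π⊥ = 1+7·λ' ≈ -1.119429 ∉ [-0.8, -0.2) ⇒ out
candidate 4: (m,n)=(-1,-3) → π∥ = -1-3·λ ≈ -10.908327, π⊥ = -1-3·λ' ≈ -0.091673 ∉ [-0.8, -0.2) ⇒ out
candidate 5: (m,n)=(7,6) → π∥ = 7+6·λ ≈ 26.816654, π⊥ = 7+6·λ' ≈ 5.183346 ∉ [-0.8, -0.2) ⇒ out
candidate 6: (m,n)=(0,0) → π∥ = 0+0·λ ≈ 0.000000, π⊥ = 0+0·λ' ≈ 0.000000 ∉ [-0.8, -0.2) ⇒ out
candidate 7: (m,n)=(0,1) → π∥ = 0+1·λ ≈ 3.302776, π⊥ = 0+1·λ' ≈ -0.302776 ∈ [-0.8, -0.2) ⇒ IN Λ
candidate 8: (m,n)=(3,7) → π∥ = 3+7·λ ≈ 26.119429, π⊥ = 3+7·λ' ≈ 0.880571 ∉ [-0.8, -0.2) ⇒ out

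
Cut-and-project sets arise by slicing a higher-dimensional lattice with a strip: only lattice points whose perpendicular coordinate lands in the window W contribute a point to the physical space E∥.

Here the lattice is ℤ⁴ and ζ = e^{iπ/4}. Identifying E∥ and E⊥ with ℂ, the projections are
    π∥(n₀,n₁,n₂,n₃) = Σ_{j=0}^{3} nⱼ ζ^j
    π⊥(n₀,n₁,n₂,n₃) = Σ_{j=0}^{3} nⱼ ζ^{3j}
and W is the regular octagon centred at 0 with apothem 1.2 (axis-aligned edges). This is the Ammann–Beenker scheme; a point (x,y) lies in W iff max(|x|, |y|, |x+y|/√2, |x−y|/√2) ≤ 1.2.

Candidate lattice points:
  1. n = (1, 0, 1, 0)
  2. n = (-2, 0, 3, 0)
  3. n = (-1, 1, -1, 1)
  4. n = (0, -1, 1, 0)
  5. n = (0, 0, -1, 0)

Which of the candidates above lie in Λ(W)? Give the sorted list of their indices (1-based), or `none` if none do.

5

With ζ = e^{iπ/4} the internal vectors are ζ^0,ζ^3,ζ^6,ζ^9.
#1 (1, 0, 1, 0): internal (1.000000, -1.000000); octagon support 1.414214 vs apothem 1.2 → ∉ W
#2 (-2, 0, 3, 0): internal (-2.000000, -3.000000); octagon support 3.535534 vs apothem 1.2 → ∉ W
#3 (-1, 1, -1, 1): internal (-1.000000, 2.414214); octagon support 2.414214 vs apothem 1.2 → ∉ W
#4 (0, -1, 1, 0): internal (0.707107, -1.707107); octagon support 1.707107 vs apothem 1.2 → ∉ W
#5 (0, 0, -1, 0): internal (0.000000, 1.000000); octagon support 1.000000 vs apothem 1.2 → ∈ W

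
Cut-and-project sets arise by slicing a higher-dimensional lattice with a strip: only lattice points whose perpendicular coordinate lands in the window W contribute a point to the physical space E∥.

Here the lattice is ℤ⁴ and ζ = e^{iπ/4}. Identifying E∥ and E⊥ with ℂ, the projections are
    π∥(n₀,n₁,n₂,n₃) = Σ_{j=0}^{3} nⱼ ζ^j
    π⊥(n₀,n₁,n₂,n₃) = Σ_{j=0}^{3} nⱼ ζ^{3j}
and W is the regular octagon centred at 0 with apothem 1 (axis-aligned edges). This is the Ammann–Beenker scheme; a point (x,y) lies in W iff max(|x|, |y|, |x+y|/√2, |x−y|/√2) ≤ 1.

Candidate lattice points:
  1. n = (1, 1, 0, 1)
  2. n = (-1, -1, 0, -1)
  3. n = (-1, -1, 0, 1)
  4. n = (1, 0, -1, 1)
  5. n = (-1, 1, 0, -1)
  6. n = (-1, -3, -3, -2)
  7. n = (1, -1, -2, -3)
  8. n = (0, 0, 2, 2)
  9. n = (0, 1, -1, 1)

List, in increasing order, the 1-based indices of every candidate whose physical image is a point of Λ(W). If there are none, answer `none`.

π⊥(n) = n₀ + n₁ζ³ + n₂ζ⁶ + n₃ζ⁹ where ζ = e^{iπ/4}.
candidate 1: n = (1, 1, 0, 1) → π⊥ ≈ (+1.0000, +1.4142); max(|x|,|y|,|x±y|/√2) = 1.7071 > 1 ⇒ ∉ W
candidate 2: n = (-1, -1, 0, -1) → π⊥ ≈ (-1.0000, -1.4142); max(|x|,|y|,|x±y|/√2) = 1.7071 > 1 ⇒ ∉ W
candidate 3: n = (-1, -1, 0, 1) → π⊥ ≈ (+0.4142, +0.0000); max(|x|,|y|,|x±y|/√2) = 0.4142 ≤ 1 ⇒ ∈ W
candidate 4: n = (1, 0, -1, 1) → π⊥ ≈ (+1.7071, +1.7071); max(|x|,|y|,|x±y|/√2) = 2.4142 > 1 ⇒ ∉ W
candidate 5: n = (-1, 1, 0, -1) → π⊥ ≈ (-2.4142, +0.0000); max(|x|,|y|,|x±y|/√2) = 2.4142 > 1 ⇒ ∉ W
candidate 6: n = (-1, -3, -3, -2) → π⊥ ≈ (-0.2929, -0.5355); max(|x|,|y|,|x±y|/√2) = 0.5858 ≤ 1 ⇒ ∈ W
candidate 7: n = (1, -1, -2, -3) → π⊥ ≈ (-0.4142, -0.8284); max(|x|,|y|,|x±y|/√2) = 0.8787 ≤ 1 ⇒ ∈ W
candidate 8: n = (0, 0, 2, 2) → π⊥ ≈ (+1.4142, -0.5858); max(|x|,|y|,|x±y|/√2) = 1.4142 > 1 ⇒ ∉ W
candidate 9: n = (0, 1, -1, 1) → π⊥ ≈ (+0.0000, +2.4142); max(|x|,|y|,|x±y|/√2) = 2.4142 > 1 ⇒ ∉ W

3, 6, 7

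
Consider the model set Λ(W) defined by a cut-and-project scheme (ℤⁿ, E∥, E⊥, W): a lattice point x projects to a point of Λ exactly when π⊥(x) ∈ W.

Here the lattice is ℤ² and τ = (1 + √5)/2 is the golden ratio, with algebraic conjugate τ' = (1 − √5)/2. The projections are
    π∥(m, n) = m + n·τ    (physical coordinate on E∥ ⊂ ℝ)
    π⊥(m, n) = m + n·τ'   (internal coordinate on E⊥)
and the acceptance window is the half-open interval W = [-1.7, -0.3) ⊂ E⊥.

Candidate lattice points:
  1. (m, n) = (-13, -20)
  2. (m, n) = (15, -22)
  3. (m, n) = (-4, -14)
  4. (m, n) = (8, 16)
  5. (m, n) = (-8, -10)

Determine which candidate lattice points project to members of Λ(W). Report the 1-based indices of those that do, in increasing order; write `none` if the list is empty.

1

Compute τ' = (1−√5)/2 = -0.6180, so π⊥(m,n) = m -0.6180·n.
[1] lift (-13,-20): star map gives -0.6393; window check -1.7 ≤ -0.6393 < -0.3 is true → IN Λ
[2] lift (15,-22): star map gives 28.5967; window check -1.7 ≤ 28.5967 < -0.3 is false → out
[3] lift (-4,-14): star map gives 4.6525; window check -1.7 ≤ 4.6525 < -0.3 is false → out
[4] lift (8,16): star map gives -1.8885; window check -1.7 ≤ -1.8885 < -0.3 is false → out
[5] lift (-8,-10): star map gives -1.8197; window check -1.7 ≤ -1.8197 < -0.3 is false → out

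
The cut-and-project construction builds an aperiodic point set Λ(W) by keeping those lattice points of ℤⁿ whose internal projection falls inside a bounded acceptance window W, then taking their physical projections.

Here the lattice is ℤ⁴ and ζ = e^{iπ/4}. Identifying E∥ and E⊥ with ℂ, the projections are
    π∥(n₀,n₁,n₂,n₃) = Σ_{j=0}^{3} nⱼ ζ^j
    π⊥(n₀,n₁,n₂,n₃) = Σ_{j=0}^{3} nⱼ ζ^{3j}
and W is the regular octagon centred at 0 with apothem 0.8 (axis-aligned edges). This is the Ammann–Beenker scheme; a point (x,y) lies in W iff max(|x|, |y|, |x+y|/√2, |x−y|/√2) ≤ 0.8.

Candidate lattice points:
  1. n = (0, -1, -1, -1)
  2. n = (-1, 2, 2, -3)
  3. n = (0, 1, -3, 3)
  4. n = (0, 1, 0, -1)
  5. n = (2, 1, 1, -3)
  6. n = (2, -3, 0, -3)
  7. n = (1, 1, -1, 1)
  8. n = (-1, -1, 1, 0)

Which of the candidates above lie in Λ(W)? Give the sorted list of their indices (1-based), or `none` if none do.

π⊥(n) = n₀ + n₁ζ³ + n₂ζ⁶ + n₃ζ⁹ where ζ = e^{iπ/4}.
#1 (0, -1, -1, -1): internal (0.0000, -0.4142); octagon support 0.4142 vs apothem 0.8 → ∈ W
#2 (-1, 2, 2, -3): internal (-4.5355, -2.7071); octagon support 5.1213 vs apothem 0.8 → ∉ W
#3 (0, 1, -3, 3): internal (1.4142, 5.8284); octagon support 5.8284 vs apothem 0.8 → ∉ W
#4 (0, 1, 0, -1): internal (-1.4142, 0.0000); octagon support 1.4142 vs apothem 0.8 → ∉ W
#5 (2, 1, 1, -3): internal (-0.8284, -2.4142); octagon support 2.4142 vs apothem 0.8 → ∉ W
#6 (2, -3, 0, -3): internal (2.0000, -4.2426); octagon support 4.4142 vs apothem 0.8 → ∉ W
#7 (1, 1, -1, 1): internal (1.0000, 2.4142); octagon support 2.4142 vs apothem 0.8 → ∉ W
#8 (-1, -1, 1, 0): internal (-0.2929, -1.7071); octagon support 1.7071 vs apothem 0.8 → ∉ W

1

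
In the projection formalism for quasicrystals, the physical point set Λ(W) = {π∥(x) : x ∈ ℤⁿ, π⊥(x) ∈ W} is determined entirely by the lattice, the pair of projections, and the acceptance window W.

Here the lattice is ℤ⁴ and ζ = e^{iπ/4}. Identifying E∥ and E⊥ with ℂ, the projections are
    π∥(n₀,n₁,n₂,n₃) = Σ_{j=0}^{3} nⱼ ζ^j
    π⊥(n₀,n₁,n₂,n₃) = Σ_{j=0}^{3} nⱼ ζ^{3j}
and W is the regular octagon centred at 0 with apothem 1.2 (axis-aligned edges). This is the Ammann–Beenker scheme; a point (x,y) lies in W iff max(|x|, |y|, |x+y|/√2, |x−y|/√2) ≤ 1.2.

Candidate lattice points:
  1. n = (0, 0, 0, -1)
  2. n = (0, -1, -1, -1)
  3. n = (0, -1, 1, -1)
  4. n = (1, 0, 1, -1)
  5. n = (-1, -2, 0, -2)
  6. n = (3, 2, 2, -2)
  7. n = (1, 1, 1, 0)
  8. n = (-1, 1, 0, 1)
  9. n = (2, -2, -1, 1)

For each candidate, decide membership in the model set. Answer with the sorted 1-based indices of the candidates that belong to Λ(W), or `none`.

1, 2, 7

Internal map: ζ^{3j} for j=0..3 gives (1,0), (−√2/2,√2/2), (0,−1), (√2/2,√2/2).
#1 (0, 0, 0, -1): internal (-0.70711, -0.70711); octagon support 1.00000 vs apothem 1.2 → ∈ W
#2 (0, -1, -1, -1): internal (0.00000, -0.41421); octagon support 0.41421 vs apothem 1.2 → ∈ W
#3 (0, -1, 1, -1): internal (0.00000, -2.41421); octagon support 2.41421 vs apothem 1.2 → ∉ W
#4 (1, 0, 1, -1): internal (0.29289, -1.70711); octagon support 1.70711 vs apothem 1.2 → ∉ W
#5 (-1, -2, 0, -2): internal (-1.00000, -2.82843); octagon support 2.82843 vs apothem 1.2 → ∉ W
#6 (3, 2, 2, -2): internal (0.17157, -2.00000); octagon support 2.00000 vs apothem 1.2 → ∉ W
#7 (1, 1, 1, 0): internal (0.29289, -0.29289); octagon support 0.41421 vs apothem 1.2 → ∈ W
#8 (-1, 1, 0, 1): internal (-1.00000, 1.41421); octagon support 1.70711 vs apothem 1.2 → ∉ W
#9 (2, -2, -1, 1): internal (4.12132, 0.29289); octagon support 4.12132 vs apothem 1.2 → ∉ W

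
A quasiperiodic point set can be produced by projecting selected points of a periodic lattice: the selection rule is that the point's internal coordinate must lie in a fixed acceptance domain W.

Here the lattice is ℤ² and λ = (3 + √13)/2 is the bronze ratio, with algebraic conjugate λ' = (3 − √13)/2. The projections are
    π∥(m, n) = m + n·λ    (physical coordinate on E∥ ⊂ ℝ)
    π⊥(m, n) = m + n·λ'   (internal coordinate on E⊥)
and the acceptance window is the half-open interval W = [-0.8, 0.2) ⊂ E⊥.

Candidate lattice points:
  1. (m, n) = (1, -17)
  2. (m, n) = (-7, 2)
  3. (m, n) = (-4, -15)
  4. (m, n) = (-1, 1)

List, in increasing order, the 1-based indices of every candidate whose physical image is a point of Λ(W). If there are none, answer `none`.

none

λ' = (3−√13)/2 ≈ -0.302776.
#1 (1,-17): internal coord 1 + (-17)·λ' = +6.147186; +6.147186 ∉ [-0.8, 0.2) → out
#2 (-7,2): internal coord -7 + (2)·λ' = -7.605551; -7.605551 ∉ [-0.8, 0.2) → out
#3 (-4,-15): internal coord -4 + (-15)·λ' = +0.541635; +0.541635 ∉ [-0.8, 0.2) → out
#4 (-1,1): internal coord -1 + (1)·λ' = -1.302776; -1.302776 ∉ [-0.8, 0.2) → out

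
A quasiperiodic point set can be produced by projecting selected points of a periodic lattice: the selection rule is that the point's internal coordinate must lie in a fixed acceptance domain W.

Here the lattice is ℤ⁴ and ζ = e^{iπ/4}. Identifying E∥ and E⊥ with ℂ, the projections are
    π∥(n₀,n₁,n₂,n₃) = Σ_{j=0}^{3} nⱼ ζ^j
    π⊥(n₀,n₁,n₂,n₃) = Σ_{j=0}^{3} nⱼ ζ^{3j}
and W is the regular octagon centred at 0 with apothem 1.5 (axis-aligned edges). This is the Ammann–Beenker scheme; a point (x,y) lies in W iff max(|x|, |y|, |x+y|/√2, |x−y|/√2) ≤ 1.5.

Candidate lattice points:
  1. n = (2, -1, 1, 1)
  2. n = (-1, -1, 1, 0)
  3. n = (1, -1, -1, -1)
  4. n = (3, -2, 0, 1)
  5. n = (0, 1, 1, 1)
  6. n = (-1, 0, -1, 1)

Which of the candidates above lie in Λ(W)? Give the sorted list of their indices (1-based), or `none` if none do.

π⊥(n) = n₀ + n₁ζ³ + n₂ζ⁶ + n₃ζ⁹ where ζ = e^{iπ/4}.
candidate 1: n = (2, -1, 1, 1) → π⊥ ≈ (+3.41421, -1.00000); max(|x|,|y|,|x±y|/√2) = 3.41421 > 1.5 ⇒ ∉ W
candidate 2: n = (-1, -1, 1, 0) → π⊥ ≈ (-0.29289, -1.70711); max(|x|,|y|,|x±y|/√2) = 1.70711 > 1.5 ⇒ ∉ W
candidate 3: n = (1, -1, -1, -1) → π⊥ ≈ (+1.00000, -0.41421); max(|x|,|y|,|x±y|/√2) = 1.00000 ≤ 1.5 ⇒ ∈ W
candidate 4: n = (3, -2, 0, 1) → π⊥ ≈ (+5.12132, -0.70711); max(|x|,|y|,|x±y|/√2) = 5.12132 > 1.5 ⇒ ∉ W
candidate 5: n = (0, 1, 1, 1) → π⊥ ≈ (+0.00000, +0.41421); max(|x|,|y|,|x±y|/√2) = 0.41421 ≤ 1.5 ⇒ ∈ W
candidate 6: n = (-1, 0, -1, 1) → π⊥ ≈ (-0.29289, +1.70711); max(|x|,|y|,|x±y|/√2) = 1.70711 > 1.5 ⇒ ∉ W

3, 5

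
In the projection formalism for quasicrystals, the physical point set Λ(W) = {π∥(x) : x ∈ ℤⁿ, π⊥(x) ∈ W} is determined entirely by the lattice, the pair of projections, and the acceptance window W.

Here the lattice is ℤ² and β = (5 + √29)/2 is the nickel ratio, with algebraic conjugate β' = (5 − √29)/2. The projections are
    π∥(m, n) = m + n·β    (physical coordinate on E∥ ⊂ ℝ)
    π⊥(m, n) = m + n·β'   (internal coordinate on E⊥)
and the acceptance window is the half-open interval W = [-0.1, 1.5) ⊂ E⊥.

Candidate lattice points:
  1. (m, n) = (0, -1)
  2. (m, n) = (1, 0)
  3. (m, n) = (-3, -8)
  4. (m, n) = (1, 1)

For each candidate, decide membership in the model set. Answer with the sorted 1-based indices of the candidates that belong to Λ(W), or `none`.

Numerically β ≈ 5.1926 and β' = −1/β ≈ -0.1926.
#1 (0,-1): internal coord 0 + (-1)·β' = +0.1926; +0.1926 ∈ [-0.1, 1.5) → IN Λ
#2 (1,0): internal coord 1 + (0)·β' = +1.0000; +1.0000 ∈ [-0.1, 1.5) → IN Λ
#3 (-3,-8): internal coord -3 + (-8)·β' = -1.4593; -1.4593 ∉ [-0.1, 1.5) → out
#4 (1,1): internal coord 1 + (1)·β' = +0.8074; +0.8074 ∈ [-0.1, 1.5) → IN Λ

1, 2, 4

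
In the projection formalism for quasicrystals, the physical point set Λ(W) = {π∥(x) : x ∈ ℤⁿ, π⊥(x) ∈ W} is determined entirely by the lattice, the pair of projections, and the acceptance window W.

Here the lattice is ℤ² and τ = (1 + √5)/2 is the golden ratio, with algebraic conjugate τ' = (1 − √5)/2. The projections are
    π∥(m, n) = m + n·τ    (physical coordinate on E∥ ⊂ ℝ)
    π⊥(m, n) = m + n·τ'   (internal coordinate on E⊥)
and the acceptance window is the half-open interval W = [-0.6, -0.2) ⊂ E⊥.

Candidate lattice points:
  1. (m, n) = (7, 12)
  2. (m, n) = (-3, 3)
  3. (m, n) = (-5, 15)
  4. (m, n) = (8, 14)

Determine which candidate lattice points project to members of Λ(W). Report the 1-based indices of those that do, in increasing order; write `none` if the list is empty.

τ' = (1−√5)/2 ≈ -0.618034.
candidate 1: (m,n)=(7,12) → π∥ = 7+12·τ ≈ 26.416408, π⊥ = 7+12·τ' ≈ -0.416408 ∈ [-0.6, -0.2) ⇒ IN Λ
candidate 2: (m,n)=(-3,3) → π∥ = -3+3·τ ≈ 1.854102, π⊥ = -3+3·τ' ≈ -4.854102 ∉ [-0.6, -0.2) ⇒ out
candidate 3: (m,n)=(-5,15) → π∥ = -5+15·τ ≈ 19.270510, π⊥ = -5+15·τ' ≈ -14.270510 ∉ [-0.6, -0.2) ⇒ out
candidate 4: (m,n)=(8,14) → π∥ = 8+14·τ ≈ 30.652476, π⊥ = 8+14·τ' ≈ -0.652476 ∉ [-0.6, -0.2) ⇒ out

1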